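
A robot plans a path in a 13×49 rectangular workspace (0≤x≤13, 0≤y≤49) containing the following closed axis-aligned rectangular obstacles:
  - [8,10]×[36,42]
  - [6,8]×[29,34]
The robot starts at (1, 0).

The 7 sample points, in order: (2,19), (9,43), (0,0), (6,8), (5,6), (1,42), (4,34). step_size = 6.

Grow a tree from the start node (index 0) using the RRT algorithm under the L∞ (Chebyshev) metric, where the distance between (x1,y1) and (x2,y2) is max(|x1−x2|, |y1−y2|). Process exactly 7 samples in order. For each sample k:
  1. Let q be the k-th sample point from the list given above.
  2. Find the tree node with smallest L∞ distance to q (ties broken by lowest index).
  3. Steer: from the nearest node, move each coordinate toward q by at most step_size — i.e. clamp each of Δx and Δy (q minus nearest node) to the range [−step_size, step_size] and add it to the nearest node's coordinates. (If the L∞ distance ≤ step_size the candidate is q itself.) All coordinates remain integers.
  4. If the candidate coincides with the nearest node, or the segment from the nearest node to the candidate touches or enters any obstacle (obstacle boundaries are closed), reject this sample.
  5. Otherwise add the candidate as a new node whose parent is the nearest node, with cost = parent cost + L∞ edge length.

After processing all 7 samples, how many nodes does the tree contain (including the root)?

1. q=(2,19) nearest=0 d=19 new=(2,6) → add node 1 parent=0 cost=6
2. q=(9,43) nearest=1 d=37 new=(8,12) → add node 2 parent=1 cost=12
3. q=(0,0) nearest=0 d=1 new=(0,0) → add node 3 parent=0 cost=1
4. q=(6,8) nearest=1 d=4 new=(6,8) → add node 4 parent=1 cost=10
5. q=(5,6) nearest=4 d=2 new=(5,6) → add node 5 parent=4 cost=12
6. q=(1,42) nearest=2 d=30 new=(2,18) → add node 6 parent=2 cost=18
7. q=(4,34) nearest=6 d=16 new=(4,24) → add node 7 parent=6 cost=24

Node count: 8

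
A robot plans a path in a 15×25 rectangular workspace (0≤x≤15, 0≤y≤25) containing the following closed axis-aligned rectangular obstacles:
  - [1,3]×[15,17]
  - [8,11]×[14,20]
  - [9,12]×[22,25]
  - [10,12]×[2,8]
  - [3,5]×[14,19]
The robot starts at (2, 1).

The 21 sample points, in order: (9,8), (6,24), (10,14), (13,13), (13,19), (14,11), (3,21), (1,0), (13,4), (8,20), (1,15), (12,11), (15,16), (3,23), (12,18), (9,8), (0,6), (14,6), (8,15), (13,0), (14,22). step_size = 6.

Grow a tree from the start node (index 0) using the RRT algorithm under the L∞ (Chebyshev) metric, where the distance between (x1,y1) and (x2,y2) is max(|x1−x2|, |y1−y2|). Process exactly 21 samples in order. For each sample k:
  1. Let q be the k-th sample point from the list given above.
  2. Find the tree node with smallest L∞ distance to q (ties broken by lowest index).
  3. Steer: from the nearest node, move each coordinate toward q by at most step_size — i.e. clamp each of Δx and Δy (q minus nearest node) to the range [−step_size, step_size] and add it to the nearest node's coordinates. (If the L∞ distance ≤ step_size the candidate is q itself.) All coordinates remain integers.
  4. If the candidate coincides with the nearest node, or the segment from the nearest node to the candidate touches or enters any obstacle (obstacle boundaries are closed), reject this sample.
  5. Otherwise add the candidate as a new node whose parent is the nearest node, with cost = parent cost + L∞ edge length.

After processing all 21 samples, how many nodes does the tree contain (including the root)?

Node count: 15

1. q=(9,8) nearest=0 d=7 new=(8,7) → add node 1 parent=0 cost=6
2. q=(6,24) nearest=1 d=17 new=(6,13) → add node 2 parent=1 cost=12
3. q=(10,14) nearest=2 d=4 new=(10,14) → blocked by [8,11]×[14,20], reject
4. q=(13,13) nearest=1 d=6 new=(13,13) → add node 3 parent=1 cost=12
5. q=(13,19) nearest=3 d=6 new=(13,19) → add node 4 parent=3 cost=18
6. q=(14,11) nearest=3 d=2 new=(14,11) → add node 5 parent=3 cost=14
7. q=(3,21) nearest=2 d=8 new=(3,19) → blocked by [3,5]×[14,19], reject
8. q=(1,0) nearest=0 d=1 new=(1,0) → add node 6 parent=0 cost=1
9. q=(13,4) nearest=1 d=5 new=(13,4) → blocked by [10,12]×[2,8], reject
10. q=(8,20) nearest=4 d=5 new=(8,20) → blocked by [8,11]×[14,20], reject
11. q=(1,15) nearest=2 d=5 new=(1,15) → blocked by [1,3]×[15,17], reject
12. q=(12,11) nearest=3 d=2 new=(12,11) → add node 7 parent=3 cost=14
13. q=(15,16) nearest=3 d=3 new=(15,16) → add node 8 parent=3 cost=15
14. q=(3,23) nearest=2 d=10 new=(3,19) → blocked by [3,5]×[14,19], reject
15. q=(12,18) nearest=4 d=1 new=(12,18) → add node 9 parent=4 cost=19
16. q=(9,8) nearest=1 d=1 new=(9,8) → add node 10 parent=1 cost=7
17. q=(0,6) nearest=0 d=5 new=(0,6) → add node 11 parent=0 cost=5
18. q=(14,6) nearest=5 d=5 new=(14,6) → add node 12 parent=5 cost=19
19. q=(8,15) nearest=2 d=2 new=(8,15) → blocked by [8,11]×[14,20], reject
20. q=(13,0) nearest=12 d=6 new=(13,0) → add node 13 parent=12 cost=25
21. q=(14,22) nearest=4 d=3 new=(14,22) → add node 14 parent=4 cost=21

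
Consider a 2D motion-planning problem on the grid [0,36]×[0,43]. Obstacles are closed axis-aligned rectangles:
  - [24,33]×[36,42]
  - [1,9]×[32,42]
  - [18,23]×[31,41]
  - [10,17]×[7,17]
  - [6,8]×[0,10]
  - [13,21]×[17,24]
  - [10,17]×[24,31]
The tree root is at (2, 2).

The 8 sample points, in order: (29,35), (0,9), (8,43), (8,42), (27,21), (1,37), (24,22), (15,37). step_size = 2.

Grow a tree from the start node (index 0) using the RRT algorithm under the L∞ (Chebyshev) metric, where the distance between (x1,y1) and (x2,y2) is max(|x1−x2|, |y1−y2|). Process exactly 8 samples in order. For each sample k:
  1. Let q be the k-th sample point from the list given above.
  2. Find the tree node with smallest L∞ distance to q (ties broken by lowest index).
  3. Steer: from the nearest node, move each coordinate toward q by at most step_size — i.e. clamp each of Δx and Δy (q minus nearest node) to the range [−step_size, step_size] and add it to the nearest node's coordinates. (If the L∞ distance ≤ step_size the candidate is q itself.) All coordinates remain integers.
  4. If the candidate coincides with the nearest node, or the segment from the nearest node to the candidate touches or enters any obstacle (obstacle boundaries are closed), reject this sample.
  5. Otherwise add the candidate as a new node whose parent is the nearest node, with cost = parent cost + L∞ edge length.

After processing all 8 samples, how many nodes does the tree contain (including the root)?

Node count: 6

1. q=(29,35) nearest=0 d=33 new=(4,4) → add node 1 parent=0 cost=2
2. q=(0,9) nearest=1 d=5 new=(2,6) → add node 2 parent=1 cost=4
3. q=(8,43) nearest=2 d=37 new=(4,8) → add node 3 parent=2 cost=6
4. q=(8,42) nearest=3 d=34 new=(6,10) → blocked by [6,8]×[0,10], reject
5. q=(27,21) nearest=1 d=23 new=(6,6) → blocked by [6,8]×[0,10], reject
6. q=(1,37) nearest=3 d=29 new=(2,10) → add node 4 parent=3 cost=8
7. q=(24,22) nearest=1 d=20 new=(6,6) → blocked by [6,8]×[0,10], reject
8. q=(15,37) nearest=4 d=27 new=(4,12) → add node 5 parent=4 cost=10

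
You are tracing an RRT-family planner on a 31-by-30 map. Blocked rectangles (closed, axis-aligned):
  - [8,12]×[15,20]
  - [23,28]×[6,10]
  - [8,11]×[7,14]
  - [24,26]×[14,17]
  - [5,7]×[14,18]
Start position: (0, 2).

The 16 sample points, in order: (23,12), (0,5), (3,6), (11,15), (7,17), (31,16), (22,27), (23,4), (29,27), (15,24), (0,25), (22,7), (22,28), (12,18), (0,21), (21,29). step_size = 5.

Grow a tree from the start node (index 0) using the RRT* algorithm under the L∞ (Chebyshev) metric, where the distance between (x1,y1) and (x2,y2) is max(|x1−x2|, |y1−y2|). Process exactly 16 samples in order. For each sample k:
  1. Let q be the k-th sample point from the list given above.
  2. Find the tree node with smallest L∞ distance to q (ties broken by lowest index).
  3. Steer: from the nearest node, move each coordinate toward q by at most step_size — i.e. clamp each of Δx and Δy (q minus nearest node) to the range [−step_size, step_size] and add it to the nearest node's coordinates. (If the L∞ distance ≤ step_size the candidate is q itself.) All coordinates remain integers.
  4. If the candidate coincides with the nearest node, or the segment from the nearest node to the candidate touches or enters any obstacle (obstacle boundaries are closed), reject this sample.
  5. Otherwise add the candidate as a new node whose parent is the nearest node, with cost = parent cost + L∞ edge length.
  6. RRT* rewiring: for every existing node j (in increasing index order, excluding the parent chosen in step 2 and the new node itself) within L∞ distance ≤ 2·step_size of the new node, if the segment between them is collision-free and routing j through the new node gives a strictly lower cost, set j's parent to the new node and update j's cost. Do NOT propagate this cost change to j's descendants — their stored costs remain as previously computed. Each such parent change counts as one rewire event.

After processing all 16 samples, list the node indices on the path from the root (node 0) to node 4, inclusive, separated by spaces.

Path: 0 1 4

1. q=(23,12) nearest=0 d=23 new=(5,7) → add node 1 parent=0 cost=5
2. q=(0,5) nearest=0 d=3 new=(0,5) → add node 2 parent=0 cost=3
3. q=(3,6) nearest=1 d=2 new=(3,6) → add node 3 parent=1 cost=7
4. q=(11,15) nearest=1 d=8 new=(10,12) → blocked by [8,11]×[7,14], reject
5. q=(7,17) nearest=1 d=10 new=(7,12) → add node 4 parent=1 cost=10
6. q=(31,16) nearest=4 d=24 new=(12,16) → blocked by [8,12]×[15,20], reject
7. q=(22,27) nearest=4 d=15 new=(12,17) → blocked by [8,12]×[15,20], reject
8. q=(23,4) nearest=4 d=16 new=(12,7) → blocked by [8,11]×[7,14], reject
9. q=(29,27) nearest=4 d=22 new=(12,17) → blocked by [8,12]×[15,20], reject
10. q=(15,24) nearest=4 d=12 new=(12,17) → blocked by [8,12]×[15,20], reject
11. q=(0,25) nearest=4 d=13 new=(2,17) → blocked by [5,7]×[14,18], reject
12. q=(22,7) nearest=4 d=15 new=(12,7) → blocked by [8,11]×[7,14], reject
13. q=(22,28) nearest=4 d=16 new=(12,17) → blocked by [8,12]×[15,20], reject
14. q=(12,18) nearest=4 d=6 new=(12,17) → blocked by [8,12]×[15,20], reject
15. q=(0,21) nearest=4 d=9 new=(2,17) → blocked by [5,7]×[14,18], reject
16. q=(21,29) nearest=4 d=17 new=(12,17) → blocked by [8,12]×[15,20], reject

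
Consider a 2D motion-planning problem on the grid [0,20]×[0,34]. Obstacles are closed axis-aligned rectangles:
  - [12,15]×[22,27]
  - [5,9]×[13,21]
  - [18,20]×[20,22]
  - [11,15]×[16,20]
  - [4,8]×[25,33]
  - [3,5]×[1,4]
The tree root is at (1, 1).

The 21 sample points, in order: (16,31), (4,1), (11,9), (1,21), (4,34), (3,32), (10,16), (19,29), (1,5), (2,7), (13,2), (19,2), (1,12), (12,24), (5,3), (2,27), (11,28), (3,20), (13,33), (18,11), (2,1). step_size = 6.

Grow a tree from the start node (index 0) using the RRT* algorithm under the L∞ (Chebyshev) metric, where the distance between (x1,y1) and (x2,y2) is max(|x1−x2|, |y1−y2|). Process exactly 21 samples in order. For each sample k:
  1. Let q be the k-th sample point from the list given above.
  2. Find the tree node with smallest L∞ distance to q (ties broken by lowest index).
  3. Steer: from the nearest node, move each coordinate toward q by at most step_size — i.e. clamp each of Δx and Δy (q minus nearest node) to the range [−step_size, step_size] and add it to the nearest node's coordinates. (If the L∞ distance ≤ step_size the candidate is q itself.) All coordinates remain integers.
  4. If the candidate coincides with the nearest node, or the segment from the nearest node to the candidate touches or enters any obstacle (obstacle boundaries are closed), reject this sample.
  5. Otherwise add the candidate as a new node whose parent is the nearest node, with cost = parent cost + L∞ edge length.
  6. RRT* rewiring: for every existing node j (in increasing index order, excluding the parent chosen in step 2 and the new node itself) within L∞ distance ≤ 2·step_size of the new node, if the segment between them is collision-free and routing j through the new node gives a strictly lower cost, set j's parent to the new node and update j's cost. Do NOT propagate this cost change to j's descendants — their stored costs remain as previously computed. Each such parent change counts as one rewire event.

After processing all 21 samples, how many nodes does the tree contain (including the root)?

Node count: 13

1. q=(16,31) nearest=0 d=30 new=(7,7) → blocked by [3,5]×[1,4], reject
2. q=(4,1) nearest=0 d=3 new=(4,1) → blocked by [3,5]×[1,4], reject
3. q=(11,9) nearest=0 d=10 new=(7,7) → blocked by [3,5]×[1,4], reject
4. q=(1,21) nearest=0 d=20 new=(1,7) → add node 1 parent=0 cost=6
5. q=(4,34) nearest=1 d=27 new=(4,13) → add node 2 parent=1 cost=12
6. q=(3,32) nearest=2 d=19 new=(3,19) → add node 3 parent=2 cost=18
7. q=(10,16) nearest=2 d=6 new=(10,16) → blocked by [5,9]×[13,21], reject
8. q=(19,29) nearest=2 d=16 new=(10,19) → blocked by [5,9]×[13,21], reject
9. q=(1,5) nearest=1 d=2 new=(1,5) → add node 4 parent=1 cost=8
10. q=(2,7) nearest=1 d=1 new=(2,7) → add node 5 parent=1 cost=7
11. q=(13,2) nearest=2 d=11 new=(10,7) → add node 6 parent=2 cost=18
12. q=(19,2) nearest=6 d=9 new=(16,2) → add node 7 parent=6 cost=24
13. q=(1,12) nearest=2 d=3 new=(1,12) → add node 8 parent=2 cost=15
14. q=(12,24) nearest=3 d=9 new=(9,24) → blocked by [5,9]×[13,21], reject
15. q=(5,3) nearest=0 d=4 new=(5,3) → blocked by [3,5]×[1,4], reject
16. q=(2,27) nearest=3 d=8 new=(2,25) → add node 9 parent=3 cost=24
17. q=(11,28) nearest=3 d=9 new=(9,25) → blocked by [5,9]×[13,21], reject
18. q=(3,20) nearest=3 d=1 new=(3,20) → add node 10 parent=3 cost=19
19. q=(13,33) nearest=9 d=11 new=(8,31) → blocked by [4,8]×[25,33], reject
20. q=(18,11) nearest=6 d=8 new=(16,11) → add node 11 parent=6 cost=24
21. q=(2,1) nearest=0 d=1 new=(2,1) → add node 12 parent=0 cost=1; rewire 4→12 (5<8); rewire 8→12 (12<15)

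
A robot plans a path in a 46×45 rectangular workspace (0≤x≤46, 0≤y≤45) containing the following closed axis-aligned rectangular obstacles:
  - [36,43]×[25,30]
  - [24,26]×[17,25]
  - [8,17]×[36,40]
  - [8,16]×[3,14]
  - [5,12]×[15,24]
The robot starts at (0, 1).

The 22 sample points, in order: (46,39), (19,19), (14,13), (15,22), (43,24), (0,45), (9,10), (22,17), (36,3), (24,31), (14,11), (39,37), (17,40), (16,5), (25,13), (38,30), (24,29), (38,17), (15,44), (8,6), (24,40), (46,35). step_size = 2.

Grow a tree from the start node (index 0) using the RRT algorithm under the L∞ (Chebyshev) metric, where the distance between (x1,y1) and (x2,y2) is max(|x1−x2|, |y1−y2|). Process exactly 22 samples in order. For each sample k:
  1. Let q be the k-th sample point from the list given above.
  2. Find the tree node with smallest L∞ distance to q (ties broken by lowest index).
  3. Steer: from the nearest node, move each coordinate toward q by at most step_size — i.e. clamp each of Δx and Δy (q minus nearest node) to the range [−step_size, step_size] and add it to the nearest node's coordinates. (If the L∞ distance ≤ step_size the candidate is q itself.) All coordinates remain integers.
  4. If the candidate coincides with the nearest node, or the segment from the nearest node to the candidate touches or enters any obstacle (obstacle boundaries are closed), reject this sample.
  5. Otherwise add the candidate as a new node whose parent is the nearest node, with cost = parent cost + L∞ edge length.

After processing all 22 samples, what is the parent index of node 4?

Parent of node 4: 3

1. q=(46,39) nearest=0 d=46 new=(2,3) → add node 1 parent=0 cost=2
2. q=(19,19) nearest=1 d=17 new=(4,5) → add node 2 parent=1 cost=4
3. q=(14,13) nearest=2 d=10 new=(6,7) → add node 3 parent=2 cost=6
4. q=(15,22) nearest=3 d=15 new=(8,9) → blocked by [8,16]×[3,14], reject
5. q=(43,24) nearest=3 d=37 new=(8,9) → blocked by [8,16]×[3,14], reject
6. q=(0,45) nearest=3 d=38 new=(4,9) → add node 4 parent=3 cost=8
7. q=(9,10) nearest=3 d=3 new=(8,9) → blocked by [8,16]×[3,14], reject
8. q=(22,17) nearest=3 d=16 new=(8,9) → blocked by [8,16]×[3,14], reject
9. q=(36,3) nearest=3 d=30 new=(8,5) → blocked by [8,16]×[3,14], reject
10. q=(24,31) nearest=4 d=22 new=(6,11) → add node 5 parent=4 cost=10
11. q=(14,11) nearest=3 d=8 new=(8,9) → blocked by [8,16]×[3,14], reject
12. q=(39,37) nearest=3 d=33 new=(8,9) → blocked by [8,16]×[3,14], reject
13. q=(17,40) nearest=5 d=29 new=(8,13) → blocked by [8,16]×[3,14], reject
14. q=(16,5) nearest=3 d=10 new=(8,5) → blocked by [8,16]×[3,14], reject
15. q=(25,13) nearest=3 d=19 new=(8,9) → blocked by [8,16]×[3,14], reject
16. q=(38,30) nearest=3 d=32 new=(8,9) → blocked by [8,16]×[3,14], reject
17. q=(24,29) nearest=5 d=18 new=(8,13) → blocked by [8,16]×[3,14], reject
18. q=(38,17) nearest=3 d=32 new=(8,9) → blocked by [8,16]×[3,14], reject
19. q=(15,44) nearest=5 d=33 new=(8,13) → blocked by [8,16]×[3,14], reject
20. q=(8,6) nearest=3 d=2 new=(8,6) → blocked by [8,16]×[3,14], reject
21. q=(24,40) nearest=5 d=29 new=(8,13) → blocked by [8,16]×[3,14], reject
22. q=(46,35) nearest=3 d=40 new=(8,9) → blocked by [8,16]×[3,14], reject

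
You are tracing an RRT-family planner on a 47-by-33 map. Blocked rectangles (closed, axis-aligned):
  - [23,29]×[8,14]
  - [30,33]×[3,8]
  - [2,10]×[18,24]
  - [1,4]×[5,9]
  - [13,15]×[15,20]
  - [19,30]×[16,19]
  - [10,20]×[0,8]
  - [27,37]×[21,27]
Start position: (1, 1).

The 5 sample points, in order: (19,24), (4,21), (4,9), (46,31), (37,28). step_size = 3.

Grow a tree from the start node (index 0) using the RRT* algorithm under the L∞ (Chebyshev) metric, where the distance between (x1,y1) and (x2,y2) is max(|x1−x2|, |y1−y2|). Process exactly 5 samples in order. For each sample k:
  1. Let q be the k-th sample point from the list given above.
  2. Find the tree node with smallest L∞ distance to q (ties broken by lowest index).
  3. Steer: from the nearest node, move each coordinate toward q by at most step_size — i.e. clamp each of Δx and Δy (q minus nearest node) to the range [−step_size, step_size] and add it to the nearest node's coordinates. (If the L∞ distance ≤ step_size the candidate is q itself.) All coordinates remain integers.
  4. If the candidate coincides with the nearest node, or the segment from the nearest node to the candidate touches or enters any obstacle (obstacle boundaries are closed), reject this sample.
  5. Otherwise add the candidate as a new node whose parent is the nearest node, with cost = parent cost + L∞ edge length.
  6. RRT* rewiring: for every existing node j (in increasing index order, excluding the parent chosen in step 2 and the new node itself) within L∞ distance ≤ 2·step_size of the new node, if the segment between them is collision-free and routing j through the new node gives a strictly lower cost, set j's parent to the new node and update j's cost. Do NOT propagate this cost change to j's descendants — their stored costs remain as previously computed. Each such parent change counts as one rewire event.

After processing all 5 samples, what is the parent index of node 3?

1. q=(19,24) nearest=0 d=23 new=(4,4) → add node 1 parent=0 cost=3
2. q=(4,21) nearest=1 d=17 new=(4,7) → blocked by [1,4]×[5,9], reject
3. q=(4,9) nearest=1 d=5 new=(4,7) → blocked by [1,4]×[5,9], reject
4. q=(46,31) nearest=1 d=42 new=(7,7) → add node 2 parent=1 cost=6
5. q=(37,28) nearest=2 d=30 new=(10,10) → add node 3 parent=2 cost=9

Parent of node 3: 2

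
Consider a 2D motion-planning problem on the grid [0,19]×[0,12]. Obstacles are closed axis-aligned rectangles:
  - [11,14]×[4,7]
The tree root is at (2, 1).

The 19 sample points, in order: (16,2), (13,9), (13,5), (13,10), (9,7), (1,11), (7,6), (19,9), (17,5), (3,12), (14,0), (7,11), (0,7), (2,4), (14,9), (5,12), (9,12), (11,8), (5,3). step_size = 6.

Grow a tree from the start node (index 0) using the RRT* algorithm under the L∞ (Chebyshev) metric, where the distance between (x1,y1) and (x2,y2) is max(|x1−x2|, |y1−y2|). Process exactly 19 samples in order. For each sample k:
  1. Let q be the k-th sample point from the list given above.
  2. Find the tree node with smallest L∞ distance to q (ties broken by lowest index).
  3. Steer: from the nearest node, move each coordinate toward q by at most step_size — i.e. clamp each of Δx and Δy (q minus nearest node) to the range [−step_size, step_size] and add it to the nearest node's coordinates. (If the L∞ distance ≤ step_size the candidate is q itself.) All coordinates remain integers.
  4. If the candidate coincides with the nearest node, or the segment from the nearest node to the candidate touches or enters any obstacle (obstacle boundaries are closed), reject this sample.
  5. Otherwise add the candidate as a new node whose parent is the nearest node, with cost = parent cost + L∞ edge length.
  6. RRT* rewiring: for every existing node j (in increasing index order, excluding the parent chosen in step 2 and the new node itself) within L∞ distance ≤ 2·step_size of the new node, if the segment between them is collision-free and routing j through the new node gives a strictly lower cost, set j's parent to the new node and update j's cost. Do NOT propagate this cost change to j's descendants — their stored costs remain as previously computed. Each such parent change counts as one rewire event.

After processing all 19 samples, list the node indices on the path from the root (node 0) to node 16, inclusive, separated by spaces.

1. q=(16,2) nearest=0 d=14 new=(8,2) → add node 1 parent=0 cost=6
2. q=(13,9) nearest=1 d=7 new=(13,8) → blocked by [11,14]×[4,7], reject
3. q=(13,5) nearest=1 d=5 new=(13,5) → blocked by [11,14]×[4,7], reject
4. q=(13,10) nearest=1 d=8 new=(13,8) → blocked by [11,14]×[4,7], reject
5. q=(9,7) nearest=1 d=5 new=(9,7) → add node 2 parent=1 cost=11
6. q=(1,11) nearest=2 d=8 new=(3,11) → add node 3 parent=2 cost=17
7. q=(7,6) nearest=2 d=2 new=(7,6) → add node 4 parent=2 cost=13
8. q=(19,9) nearest=2 d=10 new=(15,9) → add node 5 parent=2 cost=17
9. q=(17,5) nearest=5 d=4 new=(17,5) → add node 6 parent=5 cost=21
10. q=(3,12) nearest=3 d=1 new=(3,12) → add node 7 parent=3 cost=18
11. q=(14,0) nearest=6 d=5 new=(14,0) → add node 8 parent=6 cost=26
12. q=(7,11) nearest=2 d=4 new=(7,11) → add node 9 parent=2 cost=15
13. q=(0,7) nearest=3 d=4 new=(0,7) → add node 10 parent=3 cost=21
14. q=(2,4) nearest=0 d=3 new=(2,4) → add node 11 parent=0 cost=3; rewire 2→11 (10<11); rewire 3→11 (10<17); rewire 4→11 (8<13); rewire 7→11 (11<18); rewire 8→11 (15<26); rewire 9→11 (10<15); rewire 10→11 (6<21)
15. q=(14,9) nearest=5 d=1 new=(14,9) → add node 12 parent=5 cost=18
16. q=(5,12) nearest=3 d=2 new=(5,12) → add node 13 parent=3 cost=12
17. q=(9,12) nearest=9 d=2 new=(9,12) → add node 14 parent=9 cost=12; rewire 6→14 (20<21); rewire 12→14 (17<18)
18. q=(11,8) nearest=2 d=2 new=(11,8) → add node 15 parent=2 cost=12; rewire 5→15 (16<17); rewire 12→15 (15<17)
19. q=(5,3) nearest=0 d=3 new=(5,3) → add node 16 parent=0 cost=3; rewire 2→16 (7<10); rewire 4→16 (6<8); rewire 8→16 (12<15); rewire 15→16 (9<12)

Path: 0 16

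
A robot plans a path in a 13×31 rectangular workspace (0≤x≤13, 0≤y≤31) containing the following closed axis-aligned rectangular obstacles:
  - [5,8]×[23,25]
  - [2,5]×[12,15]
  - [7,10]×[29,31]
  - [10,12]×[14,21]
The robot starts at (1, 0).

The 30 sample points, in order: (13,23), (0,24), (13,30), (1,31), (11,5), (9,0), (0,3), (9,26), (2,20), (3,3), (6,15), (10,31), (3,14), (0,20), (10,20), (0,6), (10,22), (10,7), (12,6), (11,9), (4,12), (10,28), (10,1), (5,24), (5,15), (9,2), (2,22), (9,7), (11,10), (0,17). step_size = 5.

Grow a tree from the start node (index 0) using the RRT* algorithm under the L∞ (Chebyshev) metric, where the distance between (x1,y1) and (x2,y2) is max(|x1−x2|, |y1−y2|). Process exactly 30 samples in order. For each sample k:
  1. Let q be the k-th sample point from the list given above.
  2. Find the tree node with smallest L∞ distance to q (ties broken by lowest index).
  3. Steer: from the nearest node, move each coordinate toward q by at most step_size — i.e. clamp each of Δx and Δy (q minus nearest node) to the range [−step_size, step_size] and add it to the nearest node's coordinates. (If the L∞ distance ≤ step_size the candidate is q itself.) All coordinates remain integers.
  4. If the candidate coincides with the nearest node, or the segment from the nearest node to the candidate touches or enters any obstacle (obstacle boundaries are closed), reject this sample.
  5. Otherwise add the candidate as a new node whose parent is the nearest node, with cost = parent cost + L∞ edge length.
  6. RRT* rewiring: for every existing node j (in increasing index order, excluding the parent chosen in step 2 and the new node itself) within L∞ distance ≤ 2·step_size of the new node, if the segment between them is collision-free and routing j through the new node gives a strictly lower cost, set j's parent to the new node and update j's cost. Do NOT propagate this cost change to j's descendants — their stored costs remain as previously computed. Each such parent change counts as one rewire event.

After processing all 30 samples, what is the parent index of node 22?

1. q=(13,23) nearest=0 d=23 new=(6,5) → add node 1 parent=0 cost=5
2. q=(0,24) nearest=1 d=19 new=(1,10) → add node 2 parent=1 cost=10
3. q=(13,30) nearest=2 d=20 new=(6,15) → blocked by [2,5]×[12,15], reject
4. q=(1,31) nearest=2 d=21 new=(1,15) → add node 3 parent=2 cost=15
5. q=(11,5) nearest=1 d=5 new=(11,5) → add node 4 parent=1 cost=10
6. q=(9,0) nearest=1 d=5 new=(9,0) → add node 5 parent=1 cost=10
7. q=(0,3) nearest=0 d=3 new=(0,3) → add node 6 parent=0 cost=3
8. q=(9,26) nearest=3 d=11 new=(6,20) → add node 7 parent=3 cost=20
9. q=(2,20) nearest=7 d=4 new=(2,20) → add node 8 parent=7 cost=24
10. q=(3,3) nearest=0 d=3 new=(3,3) → add node 9 parent=0 cost=3; rewire 5→9 (9<10)
11. q=(6,15) nearest=2 d=5 new=(6,15) → blocked by [2,5]×[12,15], reject
12. q=(10,31) nearest=7 d=11 new=(10,25) → add node 10 parent=7 cost=25
13. q=(3,14) nearest=3 d=2 new=(3,14) → blocked by [2,5]×[12,15], reject
14. q=(0,20) nearest=8 d=2 new=(0,20) → add node 11 parent=8 cost=26
15. q=(10,20) nearest=7 d=4 new=(10,20) → blocked by [10,12]×[14,21], reject
16. q=(0,6) nearest=6 d=3 new=(0,6) → add node 12 parent=6 cost=6
17. q=(10,22) nearest=10 d=3 new=(10,22) → add node 13 parent=10 cost=28
18. q=(10,7) nearest=4 d=2 new=(10,7) → add node 14 parent=4 cost=12
19. q=(12,6) nearest=4 d=1 new=(12,6) → add node 15 parent=4 cost=11
20. q=(11,9) nearest=14 d=2 new=(11,9) → add node 16 parent=14 cost=14
21. q=(4,12) nearest=2 d=3 new=(4,12) → blocked by [2,5]×[12,15], reject
22. q=(10,28) nearest=10 d=3 new=(10,28) → add node 17 parent=10 cost=28
23. q=(10,1) nearest=5 d=1 new=(10,1) → add node 18 parent=5 cost=10
24. q=(5,24) nearest=7 d=4 new=(5,24) → blocked by [5,8]×[23,25], reject
25. q=(5,15) nearest=3 d=4 new=(5,15) → blocked by [2,5]×[12,15], reject
26. q=(9,2) nearest=18 d=1 new=(9,2) → add node 19 parent=18 cost=11
27. q=(2,22) nearest=8 d=2 new=(2,22) → add node 20 parent=8 cost=26
28. q=(9,7) nearest=14 d=1 new=(9,7) → add node 21 parent=14 cost=13
29. q=(11,10) nearest=16 d=1 new=(11,10) → add node 22 parent=16 cost=15
30. q=(0,17) nearest=3 d=2 new=(0,17) → add node 23 parent=3 cost=17; rewire 8→23 (20<24); rewire 11→23 (20<26); rewire 13→23 (27<28); rewire 20→23 (22<26)

Parent of node 22: 16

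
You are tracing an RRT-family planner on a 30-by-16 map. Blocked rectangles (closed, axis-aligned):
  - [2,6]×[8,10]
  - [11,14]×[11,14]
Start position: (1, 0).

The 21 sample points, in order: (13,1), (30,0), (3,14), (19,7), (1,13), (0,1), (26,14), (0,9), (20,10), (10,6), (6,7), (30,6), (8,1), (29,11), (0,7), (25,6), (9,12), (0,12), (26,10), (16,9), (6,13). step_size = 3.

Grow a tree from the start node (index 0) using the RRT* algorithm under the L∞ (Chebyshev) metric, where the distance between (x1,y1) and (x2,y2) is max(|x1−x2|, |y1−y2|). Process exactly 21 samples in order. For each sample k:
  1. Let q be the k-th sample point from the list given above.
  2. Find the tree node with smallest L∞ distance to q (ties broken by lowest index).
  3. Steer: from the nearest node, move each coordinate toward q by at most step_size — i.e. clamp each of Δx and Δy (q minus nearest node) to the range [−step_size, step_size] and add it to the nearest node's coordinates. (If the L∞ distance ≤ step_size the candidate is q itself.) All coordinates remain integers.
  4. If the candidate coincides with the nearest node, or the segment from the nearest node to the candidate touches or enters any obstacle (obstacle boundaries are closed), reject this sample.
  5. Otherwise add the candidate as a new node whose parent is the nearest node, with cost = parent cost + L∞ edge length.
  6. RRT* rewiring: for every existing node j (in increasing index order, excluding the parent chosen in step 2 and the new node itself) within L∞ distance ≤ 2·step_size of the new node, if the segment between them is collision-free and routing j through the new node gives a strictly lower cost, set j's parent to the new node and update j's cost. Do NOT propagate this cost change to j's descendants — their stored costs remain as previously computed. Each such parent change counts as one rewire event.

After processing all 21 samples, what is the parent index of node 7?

1. q=(13,1) nearest=0 d=12 new=(4,1) → add node 1 parent=0 cost=3
2. q=(30,0) nearest=1 d=26 new=(7,0) → add node 2 parent=1 cost=6
3. q=(3,14) nearest=1 d=13 new=(3,4) → add node 3 parent=1 cost=6
4. q=(19,7) nearest=2 d=12 new=(10,3) → add node 4 parent=2 cost=9
5. q=(1,13) nearest=3 d=9 new=(1,7) → add node 5 parent=3 cost=9
6. q=(0,1) nearest=0 d=1 new=(0,1) → add node 6 parent=0 cost=1; rewire 3→6 (4<6); rewire 5→6 (7<9)
7. q=(26,14) nearest=4 d=16 new=(13,6) → add node 7 parent=4 cost=12
8. q=(0,9) nearest=5 d=2 new=(0,9) → add node 8 parent=5 cost=9
9. q=(20,10) nearest=7 d=7 new=(16,9) → add node 9 parent=7 cost=15
10. q=(10,6) nearest=4 d=3 new=(10,6) → add node 10 parent=4 cost=12
11. q=(6,7) nearest=3 d=3 new=(6,7) → add node 11 parent=3 cost=7; rewire 10→11 (11<12)
12. q=(30,6) nearest=9 d=14 new=(19,6) → add node 12 parent=9 cost=18
13. q=(8,1) nearest=2 d=1 new=(8,1) → add node 13 parent=2 cost=7
14. q=(29,11) nearest=12 d=10 new=(22,9) → add node 14 parent=12 cost=21
15. q=(0,7) nearest=5 d=1 new=(0,7) → add node 15 parent=5 cost=8
16. q=(25,6) nearest=14 d=3 new=(25,6) → add node 16 parent=14 cost=24
17. q=(9,12) nearest=11 d=5 new=(9,10) → add node 17 parent=11 cost=10
18. q=(0,12) nearest=8 d=3 new=(0,12) → add node 18 parent=8 cost=12
19. q=(26,10) nearest=14 d=4 new=(25,10) → add node 19 parent=14 cost=24
20. q=(16,9) nearest=9 d=0 → coincident, reject
21. q=(6,13) nearest=17 d=3 new=(6,13) → add node 20 parent=17 cost=13

Parent of node 7: 4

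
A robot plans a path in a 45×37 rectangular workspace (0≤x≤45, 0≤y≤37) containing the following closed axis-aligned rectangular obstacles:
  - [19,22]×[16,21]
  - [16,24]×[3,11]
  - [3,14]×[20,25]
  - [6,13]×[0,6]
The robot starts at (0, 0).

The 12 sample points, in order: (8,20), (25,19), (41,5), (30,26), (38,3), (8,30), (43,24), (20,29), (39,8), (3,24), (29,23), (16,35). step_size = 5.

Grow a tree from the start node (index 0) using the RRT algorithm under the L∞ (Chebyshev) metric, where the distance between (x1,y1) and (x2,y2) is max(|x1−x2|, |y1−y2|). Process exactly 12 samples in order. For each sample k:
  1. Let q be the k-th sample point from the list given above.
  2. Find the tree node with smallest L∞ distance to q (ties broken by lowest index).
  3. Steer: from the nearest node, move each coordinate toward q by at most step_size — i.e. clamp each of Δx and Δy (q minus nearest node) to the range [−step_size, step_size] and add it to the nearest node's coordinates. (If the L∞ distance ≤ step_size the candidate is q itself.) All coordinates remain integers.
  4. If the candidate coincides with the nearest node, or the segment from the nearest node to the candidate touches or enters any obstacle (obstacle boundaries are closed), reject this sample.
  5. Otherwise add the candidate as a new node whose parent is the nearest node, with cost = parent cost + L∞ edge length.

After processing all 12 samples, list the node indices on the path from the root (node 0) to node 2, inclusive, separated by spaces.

Path: 0 1 2

1. q=(8,20) nearest=0 d=20 new=(5,5) → add node 1 parent=0 cost=5
2. q=(25,19) nearest=1 d=20 new=(10,10) → blocked by [6,13]×[0,6], reject
3. q=(41,5) nearest=1 d=36 new=(10,5) → blocked by [6,13]×[0,6], reject
4. q=(30,26) nearest=1 d=25 new=(10,10) → blocked by [6,13]×[0,6], reject
5. q=(38,3) nearest=1 d=33 new=(10,3) → blocked by [6,13]×[0,6], reject
6. q=(8,30) nearest=1 d=25 new=(8,10) → add node 2 parent=1 cost=10
7. q=(43,24) nearest=2 d=35 new=(13,15) → add node 3 parent=2 cost=15
8. q=(20,29) nearest=3 d=14 new=(18,20) → add node 4 parent=3 cost=20
9. q=(39,8) nearest=4 d=21 new=(23,15) → blocked by [19,22]×[16,21], reject
10. q=(3,24) nearest=3 d=10 new=(8,20) → blocked by [3,14]×[20,25], reject
11. q=(29,23) nearest=4 d=11 new=(23,23) → blocked by [19,22]×[16,21], reject
12. q=(16,35) nearest=4 d=15 new=(16,25) → add node 5 parent=4 cost=25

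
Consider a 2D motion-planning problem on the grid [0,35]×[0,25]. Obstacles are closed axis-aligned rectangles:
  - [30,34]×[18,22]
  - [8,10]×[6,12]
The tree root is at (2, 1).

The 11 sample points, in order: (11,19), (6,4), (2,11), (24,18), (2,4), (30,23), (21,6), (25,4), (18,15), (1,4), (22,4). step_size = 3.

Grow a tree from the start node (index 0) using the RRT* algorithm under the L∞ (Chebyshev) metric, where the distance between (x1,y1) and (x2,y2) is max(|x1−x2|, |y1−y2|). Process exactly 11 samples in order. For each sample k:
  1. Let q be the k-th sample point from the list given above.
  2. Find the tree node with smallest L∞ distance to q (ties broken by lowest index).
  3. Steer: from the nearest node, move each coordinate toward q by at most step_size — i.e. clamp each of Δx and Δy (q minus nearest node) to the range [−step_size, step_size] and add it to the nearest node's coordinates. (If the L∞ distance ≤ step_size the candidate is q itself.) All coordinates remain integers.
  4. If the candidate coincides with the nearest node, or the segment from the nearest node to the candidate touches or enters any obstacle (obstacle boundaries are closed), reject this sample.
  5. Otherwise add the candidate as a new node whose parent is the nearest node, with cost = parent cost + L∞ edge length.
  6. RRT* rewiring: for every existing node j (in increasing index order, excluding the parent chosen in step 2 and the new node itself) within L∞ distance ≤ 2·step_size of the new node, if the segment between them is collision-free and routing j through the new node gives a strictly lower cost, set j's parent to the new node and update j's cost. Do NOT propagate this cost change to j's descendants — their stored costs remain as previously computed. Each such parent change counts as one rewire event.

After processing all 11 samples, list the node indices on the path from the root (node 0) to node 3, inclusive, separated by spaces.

Path: 0 1 3

1. q=(11,19) nearest=0 d=18 new=(5,4) → add node 1 parent=0 cost=3
2. q=(6,4) nearest=1 d=1 new=(6,4) → add node 2 parent=1 cost=4
3. q=(2,11) nearest=1 d=7 new=(2,7) → add node 3 parent=1 cost=6
4. q=(24,18) nearest=2 d=18 new=(9,7) → blocked by [8,10]×[6,12], reject
5. q=(2,4) nearest=0 d=3 new=(2,4) → add node 4 parent=0 cost=3
6. q=(30,23) nearest=2 d=24 new=(9,7) → blocked by [8,10]×[6,12], reject
7. q=(21,6) nearest=2 d=15 new=(9,6) → blocked by [8,10]×[6,12], reject
8. q=(25,4) nearest=2 d=19 new=(9,4) → add node 5 parent=2 cost=7
9. q=(18,15) nearest=5 d=11 new=(12,7) → add node 6 parent=5 cost=10
10. q=(1,4) nearest=4 d=1 new=(1,4) → add node 7 parent=4 cost=4
11. q=(22,4) nearest=6 d=10 new=(15,4) → add node 8 parent=6 cost=13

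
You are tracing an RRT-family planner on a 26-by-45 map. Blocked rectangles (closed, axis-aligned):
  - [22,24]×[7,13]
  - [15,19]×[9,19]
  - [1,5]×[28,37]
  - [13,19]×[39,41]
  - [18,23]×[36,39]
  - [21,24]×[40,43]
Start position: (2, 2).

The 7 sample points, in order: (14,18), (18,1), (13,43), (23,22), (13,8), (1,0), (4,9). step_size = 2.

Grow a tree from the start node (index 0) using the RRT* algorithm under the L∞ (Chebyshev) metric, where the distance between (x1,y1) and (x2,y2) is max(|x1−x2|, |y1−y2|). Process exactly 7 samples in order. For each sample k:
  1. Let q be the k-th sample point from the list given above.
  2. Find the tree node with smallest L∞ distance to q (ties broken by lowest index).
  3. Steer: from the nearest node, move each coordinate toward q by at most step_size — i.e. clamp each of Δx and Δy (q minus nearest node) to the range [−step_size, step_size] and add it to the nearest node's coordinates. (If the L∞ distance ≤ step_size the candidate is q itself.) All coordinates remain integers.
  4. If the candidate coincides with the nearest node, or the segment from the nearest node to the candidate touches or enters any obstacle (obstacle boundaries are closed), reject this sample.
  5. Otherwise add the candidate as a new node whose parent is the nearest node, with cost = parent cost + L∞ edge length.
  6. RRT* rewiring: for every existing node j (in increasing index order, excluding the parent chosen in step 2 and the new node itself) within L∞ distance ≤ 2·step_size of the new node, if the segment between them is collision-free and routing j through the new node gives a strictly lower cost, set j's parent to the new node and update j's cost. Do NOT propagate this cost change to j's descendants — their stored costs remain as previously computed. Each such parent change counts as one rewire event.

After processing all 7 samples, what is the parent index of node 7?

1. q=(14,18) nearest=0 d=16 new=(4,4) → add node 1 parent=0 cost=2
2. q=(18,1) nearest=1 d=14 new=(6,2) → add node 2 parent=1 cost=4
3. q=(13,43) nearest=1 d=39 new=(6,6) → add node 3 parent=1 cost=4
4. q=(23,22) nearest=3 d=17 new=(8,8) → add node 4 parent=3 cost=6
5. q=(13,8) nearest=4 d=5 new=(10,8) → add node 5 parent=4 cost=8
6. q=(1,0) nearest=0 d=2 new=(1,0) → add node 6 parent=0 cost=2
7. q=(4,9) nearest=3 d=3 new=(4,8) → add node 7 parent=3 cost=6

Parent of node 7: 3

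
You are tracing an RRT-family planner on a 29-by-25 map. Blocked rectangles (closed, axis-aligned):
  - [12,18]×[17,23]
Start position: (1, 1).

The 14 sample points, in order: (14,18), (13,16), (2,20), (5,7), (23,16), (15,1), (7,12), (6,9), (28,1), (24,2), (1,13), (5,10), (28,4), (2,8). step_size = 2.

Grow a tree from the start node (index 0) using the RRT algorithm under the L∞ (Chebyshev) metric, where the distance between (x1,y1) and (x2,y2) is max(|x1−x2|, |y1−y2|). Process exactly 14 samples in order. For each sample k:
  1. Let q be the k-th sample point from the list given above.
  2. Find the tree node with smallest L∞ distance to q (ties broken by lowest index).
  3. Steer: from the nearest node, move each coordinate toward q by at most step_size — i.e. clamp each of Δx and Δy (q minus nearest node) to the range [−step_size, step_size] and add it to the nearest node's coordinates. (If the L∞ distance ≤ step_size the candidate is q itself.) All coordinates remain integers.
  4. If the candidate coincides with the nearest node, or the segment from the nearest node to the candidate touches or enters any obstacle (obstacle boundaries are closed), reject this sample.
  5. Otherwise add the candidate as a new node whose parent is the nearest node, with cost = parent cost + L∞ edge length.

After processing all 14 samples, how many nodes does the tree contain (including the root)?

Node count: 15

1. q=(14,18) nearest=0 d=17 new=(3,3) → add node 1 parent=0 cost=2
2. q=(13,16) nearest=1 d=13 new=(5,5) → add node 2 parent=1 cost=4
3. q=(2,20) nearest=2 d=15 new=(3,7) → add node 3 parent=2 cost=6
4. q=(5,7) nearest=2 d=2 new=(5,7) → add node 4 parent=2 cost=6
5. q=(23,16) nearest=2 d=18 new=(7,7) → add node 5 parent=2 cost=6
6. q=(15,1) nearest=5 d=8 new=(9,5) → add node 6 parent=5 cost=8
7. q=(7,12) nearest=3 d=5 new=(5,9) → add node 7 parent=3 cost=8
8. q=(6,9) nearest=7 d=1 new=(6,9) → add node 8 parent=7 cost=9
9. q=(28,1) nearest=6 d=19 new=(11,3) → add node 9 parent=6 cost=10
10. q=(24,2) nearest=9 d=13 new=(13,2) → add node 10 parent=9 cost=12
11. q=(1,13) nearest=7 d=4 new=(3,11) → add node 11 parent=7 cost=10
12. q=(5,10) nearest=7 d=1 new=(5,10) → add node 12 parent=7 cost=9
13. q=(28,4) nearest=10 d=15 new=(15,4) → add node 13 parent=10 cost=14
14. q=(2,8) nearest=3 d=1 new=(2,8) → add node 14 parent=3 cost=7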